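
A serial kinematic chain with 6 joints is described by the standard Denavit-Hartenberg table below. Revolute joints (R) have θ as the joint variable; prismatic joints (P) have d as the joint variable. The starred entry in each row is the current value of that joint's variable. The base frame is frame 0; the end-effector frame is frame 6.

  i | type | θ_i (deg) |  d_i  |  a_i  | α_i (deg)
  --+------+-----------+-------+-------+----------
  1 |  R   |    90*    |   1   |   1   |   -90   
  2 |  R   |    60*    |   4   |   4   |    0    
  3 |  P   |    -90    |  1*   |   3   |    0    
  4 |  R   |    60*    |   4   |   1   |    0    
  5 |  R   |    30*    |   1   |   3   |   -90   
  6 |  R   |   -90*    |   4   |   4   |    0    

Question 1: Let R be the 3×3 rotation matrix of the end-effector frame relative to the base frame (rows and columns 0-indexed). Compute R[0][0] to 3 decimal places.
-1.000

End-effector x-axis (col 0 of R) = (-1.0000,0.0000,0.0000)
R[0][0] = -1.0000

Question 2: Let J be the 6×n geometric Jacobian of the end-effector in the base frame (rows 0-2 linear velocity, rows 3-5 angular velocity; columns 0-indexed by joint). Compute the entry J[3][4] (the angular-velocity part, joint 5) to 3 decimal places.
-1.000

axis z_4 = (-1.0000,0.0000,0.0000); lever o_n−o_4 = (-5.0000,-1.9641,-4.5981)
cross product → J_v[:, 4] = (-0.0000,-4.5981,1.9641)
J_ω[:, 4] = z_4
entry J[3][4] = -1.0000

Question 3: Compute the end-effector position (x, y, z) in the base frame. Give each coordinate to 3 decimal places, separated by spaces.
-14.000 4.500 -6.062

after link 1: o_1 = (0.0000, 1.0000, 1.0000)
after link 2: o_2 = (-4.0000, 3.0000, -2.4641)
after link 3: o_3 = (-5.0000, 5.5981, -0.9641)
after link 4: o_4 = (-9.0000, 6.4641, -1.4641)
after link 5: o_5 = (-10.0000, 7.9641, -4.0622)
after link 6: o_6 = (-14.0000, 4.5000, -6.0622)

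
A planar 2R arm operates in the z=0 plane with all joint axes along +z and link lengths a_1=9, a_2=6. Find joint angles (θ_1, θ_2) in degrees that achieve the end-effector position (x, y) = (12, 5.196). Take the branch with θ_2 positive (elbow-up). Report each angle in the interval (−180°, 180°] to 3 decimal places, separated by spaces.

cos θ_2 = (170.9984−9²−6²)/(2·9·6) = 0.5000; θ_2 = 60.0010° (elbow-up)
β = atan2(5.1960,12.0000) = 23.4126°; ψ = atan2(5.1962,11.9999) = 23.4136°
θ_1 = β − ψ = -0.0010°

-0.001 60.001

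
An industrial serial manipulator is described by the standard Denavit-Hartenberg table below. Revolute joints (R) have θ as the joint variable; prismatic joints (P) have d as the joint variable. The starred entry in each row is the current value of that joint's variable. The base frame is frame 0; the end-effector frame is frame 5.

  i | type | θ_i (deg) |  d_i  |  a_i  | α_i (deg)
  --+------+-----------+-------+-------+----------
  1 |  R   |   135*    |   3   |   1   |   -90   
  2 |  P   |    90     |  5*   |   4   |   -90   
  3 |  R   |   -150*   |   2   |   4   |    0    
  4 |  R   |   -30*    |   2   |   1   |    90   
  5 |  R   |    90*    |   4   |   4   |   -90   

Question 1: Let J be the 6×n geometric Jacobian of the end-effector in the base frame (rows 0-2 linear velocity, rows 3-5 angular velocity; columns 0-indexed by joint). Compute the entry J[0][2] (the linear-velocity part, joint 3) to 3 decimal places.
-3.157

axis z_2 = (0.7071,-0.7071,-0.0000); lever o_n−o_2 = (7.0711,-4.2426,4.4641)
cross product → J_v[:, 2] = (-3.1566,-3.1566,2.0000)
J_ω[:, 2] = z_2
entry J[0][2] = -3.1566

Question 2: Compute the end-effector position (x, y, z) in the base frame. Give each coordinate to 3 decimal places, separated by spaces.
after link 1: o_1 = (-0.7071, 0.7071, 3.0000)
after link 2: o_2 = (-4.2426, -2.8284, -1.0000)
after link 3: o_3 = (-4.2426, -5.6569, 2.4641)
after link 4: o_4 = (-2.8284, -7.0711, 3.4641)
after link 5: o_5 = (2.8284, -7.0711, 3.4641)

2.828 -7.071 3.464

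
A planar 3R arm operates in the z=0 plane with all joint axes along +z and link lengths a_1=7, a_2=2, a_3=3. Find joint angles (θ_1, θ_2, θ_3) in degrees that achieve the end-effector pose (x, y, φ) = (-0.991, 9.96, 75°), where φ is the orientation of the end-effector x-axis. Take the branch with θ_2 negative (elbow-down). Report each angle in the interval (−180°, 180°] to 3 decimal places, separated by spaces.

wrist centre = target − a_3·(cos φ, sin φ) = (-1.7675, 7.0622)
cos θ_2 = (52.9989−7²−2²)/(2·7·2) = -0.0000; θ_2 = -90.0023° (elbow-down)
β = atan2(7.0622,-1.7675) = 104.0508°; ψ = atan2(-2.0000,6.9999) = -15.9456°
θ_1 = β − ψ = 119.9963°
θ_3 = φ − θ_1 − θ_2 = 45.0059° (wrapped to (-180°,180°])

119.996 -90.002 45.006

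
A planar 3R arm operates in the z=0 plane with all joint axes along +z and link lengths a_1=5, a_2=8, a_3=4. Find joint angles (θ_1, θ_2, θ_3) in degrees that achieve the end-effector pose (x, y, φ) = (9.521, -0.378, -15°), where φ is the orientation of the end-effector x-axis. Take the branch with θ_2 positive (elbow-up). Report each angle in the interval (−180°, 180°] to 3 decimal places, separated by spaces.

-89.990 134.994 -60.004

wrist centre = target − a_3·(cos φ, sin φ) = (5.6573, 0.6573)
cos θ_2 = (32.4370−5²−8²)/(2·5·8) = -0.7070; θ_2 = 134.9944° (elbow-up)
β = atan2(0.6573,5.6573) = 6.6270°; ψ = atan2(5.6574,-0.6563) = 96.6171°
θ_1 = β − ψ = -89.9901°
θ_3 = φ − θ_1 − θ_2 = -60.0043° (wrapped to (-180°,180°])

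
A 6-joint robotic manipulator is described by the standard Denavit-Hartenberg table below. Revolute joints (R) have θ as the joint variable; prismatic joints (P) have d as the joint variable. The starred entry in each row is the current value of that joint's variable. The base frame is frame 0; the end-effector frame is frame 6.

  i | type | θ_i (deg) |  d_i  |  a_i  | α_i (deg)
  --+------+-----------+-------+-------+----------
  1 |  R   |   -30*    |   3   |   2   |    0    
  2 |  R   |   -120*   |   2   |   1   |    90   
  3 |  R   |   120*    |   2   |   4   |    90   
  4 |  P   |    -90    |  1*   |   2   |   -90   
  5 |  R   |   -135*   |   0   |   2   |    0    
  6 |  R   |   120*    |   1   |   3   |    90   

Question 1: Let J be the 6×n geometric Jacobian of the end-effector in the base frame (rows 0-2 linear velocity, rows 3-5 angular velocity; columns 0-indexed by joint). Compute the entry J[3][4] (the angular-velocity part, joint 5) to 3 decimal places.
axis z_4 = (0.4330,0.2500,0.8660); lever o_n−o_4 = (-0.4682,-1.9834,1.9614)
cross product → J_v[:, 4] = (2.2080,-1.2548,-0.7418)
J_ω[:, 4] = z_4
entry J[3][4] = 0.4330

0.433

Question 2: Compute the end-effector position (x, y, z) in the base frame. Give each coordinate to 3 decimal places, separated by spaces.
after link 1: o_1 = (1.7321, -1.0000, 3.0000)
after link 2: o_2 = (0.8660, -1.5000, 5.0000)
after link 3: o_3 = (1.5981, 1.2321, 8.4641)
after link 4: o_4 = (1.8481, -0.9330, 8.9641)
after link 5: o_5 = (0.0803, -0.3206, 9.6712)
after link 6: o_6 = (1.3799, -2.9164, 10.9255)

1.380 -2.916 10.925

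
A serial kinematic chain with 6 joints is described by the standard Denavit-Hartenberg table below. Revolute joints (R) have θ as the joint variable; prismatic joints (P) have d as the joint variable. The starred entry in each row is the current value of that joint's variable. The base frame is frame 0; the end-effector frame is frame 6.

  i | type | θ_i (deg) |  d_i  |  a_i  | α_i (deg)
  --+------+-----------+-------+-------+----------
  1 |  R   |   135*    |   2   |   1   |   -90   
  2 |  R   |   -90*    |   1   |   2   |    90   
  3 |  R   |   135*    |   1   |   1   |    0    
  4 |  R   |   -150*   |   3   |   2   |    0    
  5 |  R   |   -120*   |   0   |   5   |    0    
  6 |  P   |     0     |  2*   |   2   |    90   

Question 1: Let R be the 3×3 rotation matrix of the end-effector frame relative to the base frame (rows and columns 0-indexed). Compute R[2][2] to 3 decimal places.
-0.707

End-effector z-axis (col 2 of R) = (-0.5000,-0.5000,-0.7071)
R[2][2] = -0.7071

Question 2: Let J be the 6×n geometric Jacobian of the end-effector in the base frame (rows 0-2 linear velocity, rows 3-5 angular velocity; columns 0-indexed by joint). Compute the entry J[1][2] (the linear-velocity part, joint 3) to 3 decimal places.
2.634

axis z_2 = (0.7071,-0.7071,0.0000); lever o_n−o_2 = (7.6087,-0.8766,-3.7250)
cross product → J_v[:, 2] = (2.6340,2.6340,4.7603)
J_ω[:, 2] = z_2
entry J[1][2] = 2.6340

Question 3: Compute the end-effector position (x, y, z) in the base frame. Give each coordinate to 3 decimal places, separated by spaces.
after link 1: o_1 = (-0.7071, 0.7071, 2.0000)
after link 2: o_2 = (-1.4142, 0.0000, 4.0000)
after link 3: o_3 = (-1.2071, -1.2071, 3.2929)
after link 4: o_4 = (1.2802, -2.9624, 5.2247)
after link 5: o_5 = (3.7802, -0.4624, 1.6892)
after link 6: o_6 = (6.1945, -0.8766, 0.2750)

6.194 -0.877 0.275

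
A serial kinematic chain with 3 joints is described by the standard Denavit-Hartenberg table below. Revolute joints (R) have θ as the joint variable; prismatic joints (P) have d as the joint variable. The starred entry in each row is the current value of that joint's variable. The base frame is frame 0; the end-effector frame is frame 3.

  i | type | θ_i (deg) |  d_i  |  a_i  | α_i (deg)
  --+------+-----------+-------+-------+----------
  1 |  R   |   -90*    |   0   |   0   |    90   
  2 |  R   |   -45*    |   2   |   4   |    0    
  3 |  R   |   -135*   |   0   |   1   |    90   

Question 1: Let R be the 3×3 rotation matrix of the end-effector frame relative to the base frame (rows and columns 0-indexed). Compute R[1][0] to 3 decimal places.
1.000

End-effector x-axis (col 0 of R) = (-0.0000,1.0000,-0.0000)
R[1][0] = 1.0000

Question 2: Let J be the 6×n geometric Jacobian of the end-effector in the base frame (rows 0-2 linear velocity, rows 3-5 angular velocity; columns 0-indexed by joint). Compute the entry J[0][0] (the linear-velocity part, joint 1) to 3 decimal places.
1.828

axis z_0 = ẑ; lever o_n−o_0 = (-2.0000,-1.8284,-2.8284)
cross product → J_v[:, 0] = (1.8284,-2.0000,0.0000)
J_ω[:, 0] = z_0
entry J[0][0] = 1.8284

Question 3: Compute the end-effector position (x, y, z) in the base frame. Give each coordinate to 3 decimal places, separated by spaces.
after link 1: o_1 = (0.0000, 0.0000, 0.0000)
after link 2: o_2 = (-2.0000, -2.8284, -2.8284)
after link 3: o_3 = (-2.0000, -1.8284, -2.8284)

-2.000 -1.828 -2.828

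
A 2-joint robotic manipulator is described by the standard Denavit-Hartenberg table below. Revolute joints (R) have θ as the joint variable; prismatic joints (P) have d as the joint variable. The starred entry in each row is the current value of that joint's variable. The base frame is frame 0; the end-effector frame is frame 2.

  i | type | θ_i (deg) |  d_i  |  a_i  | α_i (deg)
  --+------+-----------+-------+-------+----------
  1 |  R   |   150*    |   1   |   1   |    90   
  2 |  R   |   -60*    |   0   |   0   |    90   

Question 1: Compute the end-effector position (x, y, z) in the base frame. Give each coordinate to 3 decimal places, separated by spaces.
-0.866 0.500 1.000

after link 1: o_1 = (-0.8660, 0.5000, 1.0000)
after link 2: o_2 = (-0.8660, 0.5000, 1.0000)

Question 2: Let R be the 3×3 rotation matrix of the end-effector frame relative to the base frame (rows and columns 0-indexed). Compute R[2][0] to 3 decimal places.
-0.866

End-effector x-axis (col 0 of R) = (-0.4330,0.2500,-0.8660)
R[2][0] = -0.8660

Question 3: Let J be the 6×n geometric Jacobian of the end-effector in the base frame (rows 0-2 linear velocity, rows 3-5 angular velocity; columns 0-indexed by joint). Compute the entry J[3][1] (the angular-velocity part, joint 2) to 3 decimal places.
0.500

axis z_1 = (0.5000,0.8660,0.0000); lever o_n−o_1 = (0.0000,0.0000,0.0000)
cross product → J_v[:, 1] = (0.0000,0.0000,0.0000)
J_ω[:, 1] = z_1
entry J[3][1] = 0.5000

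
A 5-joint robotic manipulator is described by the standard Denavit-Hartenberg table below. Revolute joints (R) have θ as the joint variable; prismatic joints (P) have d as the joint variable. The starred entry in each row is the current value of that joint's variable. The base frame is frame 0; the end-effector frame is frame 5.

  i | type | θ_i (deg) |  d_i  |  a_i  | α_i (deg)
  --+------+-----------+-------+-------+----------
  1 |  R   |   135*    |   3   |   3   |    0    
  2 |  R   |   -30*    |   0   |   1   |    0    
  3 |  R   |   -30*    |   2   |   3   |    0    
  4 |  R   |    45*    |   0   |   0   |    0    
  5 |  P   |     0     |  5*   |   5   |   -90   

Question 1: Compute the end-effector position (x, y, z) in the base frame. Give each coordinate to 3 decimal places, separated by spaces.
-4.104 10.315 10.000

after link 1: o_1 = (-2.1213, 2.1213, 3.0000)
after link 2: o_2 = (-2.3801, 3.0872, 3.0000)
after link 3: o_3 = (-1.6037, 5.9850, 5.0000)
after link 4: o_4 = (-1.6037, 5.9850, 5.0000)
after link 5: o_5 = (-4.1037, 10.3152, 10.0000)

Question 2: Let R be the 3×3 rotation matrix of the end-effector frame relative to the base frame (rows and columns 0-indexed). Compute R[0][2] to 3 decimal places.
-0.866

End-effector z-axis (col 2 of R) = (-0.8660,-0.5000,0.0000)
R[0][2] = -0.8660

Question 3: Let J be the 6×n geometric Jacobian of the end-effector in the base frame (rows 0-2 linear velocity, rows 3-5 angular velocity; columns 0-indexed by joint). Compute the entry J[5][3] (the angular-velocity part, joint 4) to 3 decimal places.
1.000

axis z_3 = (0.0000,0.0000,1.0000); lever o_n−o_3 = (-2.5000,4.3301,5.0000)
cross product → J_v[:, 3] = (-4.3301,-2.5000,0.0000)
J_ω[:, 3] = z_3
entry J[5][3] = 1.0000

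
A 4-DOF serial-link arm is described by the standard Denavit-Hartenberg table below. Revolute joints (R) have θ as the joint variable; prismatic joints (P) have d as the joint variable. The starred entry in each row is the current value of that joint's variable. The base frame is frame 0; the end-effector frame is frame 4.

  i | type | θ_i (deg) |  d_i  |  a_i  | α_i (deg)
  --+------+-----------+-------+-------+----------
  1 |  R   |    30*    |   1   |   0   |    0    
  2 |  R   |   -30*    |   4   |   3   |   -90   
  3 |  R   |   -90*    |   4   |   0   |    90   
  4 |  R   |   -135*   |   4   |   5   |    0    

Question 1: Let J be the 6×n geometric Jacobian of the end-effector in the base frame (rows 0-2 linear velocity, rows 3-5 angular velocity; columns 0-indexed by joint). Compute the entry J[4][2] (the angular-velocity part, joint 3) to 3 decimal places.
1.000

axis z_2 = (0.0000,1.0000,0.0000); lever o_n−o_2 = (-4.0000,0.4645,-3.5355)
cross product → J_v[:, 2] = (-3.5355,-0.0000,4.0000)
J_ω[:, 2] = z_2
entry J[4][2] = 1.0000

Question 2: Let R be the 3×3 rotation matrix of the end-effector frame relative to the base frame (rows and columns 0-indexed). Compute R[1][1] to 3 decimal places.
End-effector y-axis (col 1 of R) = (0.0000,-0.7071,0.7071)
R[1][1] = -0.7071

-0.707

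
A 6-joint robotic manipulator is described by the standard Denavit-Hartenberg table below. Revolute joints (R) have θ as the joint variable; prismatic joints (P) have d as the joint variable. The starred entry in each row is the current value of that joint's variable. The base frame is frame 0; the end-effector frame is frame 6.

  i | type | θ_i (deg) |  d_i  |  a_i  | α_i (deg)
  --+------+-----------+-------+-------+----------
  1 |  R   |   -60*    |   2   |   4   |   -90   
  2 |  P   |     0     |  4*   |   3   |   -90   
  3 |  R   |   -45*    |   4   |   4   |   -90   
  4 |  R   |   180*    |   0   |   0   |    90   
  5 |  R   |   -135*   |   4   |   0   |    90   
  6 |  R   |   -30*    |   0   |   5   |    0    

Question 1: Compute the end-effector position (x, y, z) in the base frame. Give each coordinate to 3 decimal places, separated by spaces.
14.578 -2.932 -0.500

after link 1: o_1 = (2.0000, -3.4641, 2.0000)
after link 2: o_2 = (6.9641, -4.0622, 2.0000)
after link 3: o_3 = (10.8278, -5.0975, -2.0000)
after link 4: o_4 = (10.8278, -5.0975, -2.0000)
after link 5: o_5 = (10.8278, -5.0975, 2.0000)
after link 6: o_6 = (14.5778, -2.9324, -0.5000)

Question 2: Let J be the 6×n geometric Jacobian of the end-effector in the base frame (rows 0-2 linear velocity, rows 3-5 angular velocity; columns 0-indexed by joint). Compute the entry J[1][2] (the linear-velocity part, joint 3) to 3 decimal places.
-7.614

axis z_2 = (0.0000,0.0000,-1.0000); lever o_n−o_2 = (7.6137,1.1298,-2.5000)
cross product → J_v[:, 2] = (1.1298,-7.6137,-0.0000)
J_ω[:, 2] = z_2
entry J[1][2] = -7.6137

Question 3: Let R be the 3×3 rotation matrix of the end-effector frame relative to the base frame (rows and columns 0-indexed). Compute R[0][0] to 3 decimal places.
End-effector x-axis (col 0 of R) = (0.7500,0.4330,-0.5000)
R[0][0] = 0.7500

0.750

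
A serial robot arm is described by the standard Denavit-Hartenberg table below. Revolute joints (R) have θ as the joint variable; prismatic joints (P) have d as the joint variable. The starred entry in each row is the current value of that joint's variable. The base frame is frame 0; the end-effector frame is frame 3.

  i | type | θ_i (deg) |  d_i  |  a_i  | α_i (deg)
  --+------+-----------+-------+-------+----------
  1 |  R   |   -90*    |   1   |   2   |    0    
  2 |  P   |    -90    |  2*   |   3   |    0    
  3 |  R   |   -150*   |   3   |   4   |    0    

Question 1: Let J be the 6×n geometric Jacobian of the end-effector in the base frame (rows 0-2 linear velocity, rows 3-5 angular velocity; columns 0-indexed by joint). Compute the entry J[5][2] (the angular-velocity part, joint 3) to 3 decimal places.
axis z_2 = (0.0000,0.0000,1.0000); lever o_n−o_2 = (3.4641,2.0000,3.0000)
cross product → J_v[:, 2] = (-2.0000,3.4641,0.0000)
J_ω[:, 2] = z_2
entry J[5][2] = 1.0000

1.000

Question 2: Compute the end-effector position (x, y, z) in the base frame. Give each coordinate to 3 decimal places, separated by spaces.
after link 1: o_1 = (0.0000, -2.0000, 1.0000)
after link 2: o_2 = (-3.0000, -2.0000, 3.0000)
after link 3: o_3 = (0.4641, -0.0000, 6.0000)

0.464 -0.000 6.000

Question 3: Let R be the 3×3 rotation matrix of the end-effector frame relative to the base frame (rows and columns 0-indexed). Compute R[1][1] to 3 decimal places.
End-effector y-axis (col 1 of R) = (-0.5000,0.8660,0.0000)
R[1][1] = 0.8660

0.866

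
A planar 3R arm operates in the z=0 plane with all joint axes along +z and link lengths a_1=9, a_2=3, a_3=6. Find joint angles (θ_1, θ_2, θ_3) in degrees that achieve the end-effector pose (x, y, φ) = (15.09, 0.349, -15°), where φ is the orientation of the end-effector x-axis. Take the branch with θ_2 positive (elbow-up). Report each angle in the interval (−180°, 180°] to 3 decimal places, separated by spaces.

-6.870 89.996 -98.126

wrist centre = target − a_3·(cos φ, sin φ) = (9.2944, 1.9019)
cos θ_2 = (90.0040−9²−3²)/(2·9·3) = 0.0001; θ_2 = 89.9958° (elbow-up)
β = atan2(1.9019,9.2944) = 11.5647°; ψ = atan2(3.0000,9.0002) = 18.4345°
θ_1 = β − ψ = -6.8698°
θ_3 = φ − θ_1 − θ_2 = -98.1260° (wrapped to (-180°,180°])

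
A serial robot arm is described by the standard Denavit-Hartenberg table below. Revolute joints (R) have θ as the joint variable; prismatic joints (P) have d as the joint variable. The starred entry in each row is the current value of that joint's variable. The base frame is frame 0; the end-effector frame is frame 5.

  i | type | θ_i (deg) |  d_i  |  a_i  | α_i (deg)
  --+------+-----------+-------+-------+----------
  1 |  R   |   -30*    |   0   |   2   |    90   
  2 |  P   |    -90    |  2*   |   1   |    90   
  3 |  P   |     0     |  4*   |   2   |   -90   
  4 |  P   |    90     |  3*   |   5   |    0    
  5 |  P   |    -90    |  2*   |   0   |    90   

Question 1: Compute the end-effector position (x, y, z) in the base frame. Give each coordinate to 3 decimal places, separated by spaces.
-0.902 -7.562 -3.000

after link 1: o_1 = (1.7321, -1.0000, 0.0000)
after link 2: o_2 = (0.7321, -2.7321, -1.0000)
after link 3: o_3 = (-2.7321, -0.7321, -3.0000)
after link 4: o_4 = (0.0981, -5.8301, -3.0000)
after link 5: o_5 = (-0.9019, -7.5622, -3.0000)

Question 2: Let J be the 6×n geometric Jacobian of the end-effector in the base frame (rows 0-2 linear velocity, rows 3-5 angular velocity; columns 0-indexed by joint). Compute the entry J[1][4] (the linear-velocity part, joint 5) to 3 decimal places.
-0.866

prismatic axis z_4 = (-0.5000,-0.8660,0.0000)
J_v[:, 4] = z_4; J_ω[:, 4] = (0,0,0)
entry J[1][4] = -0.8660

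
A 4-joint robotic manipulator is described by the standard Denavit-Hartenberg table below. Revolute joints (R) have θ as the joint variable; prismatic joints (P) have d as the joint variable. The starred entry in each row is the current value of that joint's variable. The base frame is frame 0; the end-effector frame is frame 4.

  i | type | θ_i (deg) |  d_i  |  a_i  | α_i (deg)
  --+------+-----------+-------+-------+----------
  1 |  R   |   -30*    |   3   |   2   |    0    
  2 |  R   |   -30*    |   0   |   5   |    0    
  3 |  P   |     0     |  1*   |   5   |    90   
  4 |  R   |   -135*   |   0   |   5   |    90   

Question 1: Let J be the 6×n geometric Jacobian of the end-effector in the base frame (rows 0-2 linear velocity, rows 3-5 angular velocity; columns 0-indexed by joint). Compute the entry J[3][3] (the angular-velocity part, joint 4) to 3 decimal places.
axis z_3 = (-0.8660,-0.5000,0.0000); lever o_n−o_3 = (-1.7678,3.0619,-3.5355)
cross product → J_v[:, 3] = (1.7678,-3.0619,-3.5355)
J_ω[:, 3] = z_3
entry J[3][3] = -0.8660

-0.866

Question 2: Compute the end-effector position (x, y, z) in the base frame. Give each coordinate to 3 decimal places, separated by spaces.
after link 1: o_1 = (1.7321, -1.0000, 3.0000)
after link 2: o_2 = (4.2321, -5.3301, 3.0000)
after link 3: o_3 = (6.7321, -9.6603, 4.0000)
after link 4: o_4 = (4.9643, -6.5984, 0.4645)

4.964 -6.598 0.464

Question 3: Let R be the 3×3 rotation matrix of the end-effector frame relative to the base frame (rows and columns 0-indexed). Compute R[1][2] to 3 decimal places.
0.612

End-effector z-axis (col 2 of R) = (-0.3536,0.6124,0.7071)
R[1][2] = 0.6124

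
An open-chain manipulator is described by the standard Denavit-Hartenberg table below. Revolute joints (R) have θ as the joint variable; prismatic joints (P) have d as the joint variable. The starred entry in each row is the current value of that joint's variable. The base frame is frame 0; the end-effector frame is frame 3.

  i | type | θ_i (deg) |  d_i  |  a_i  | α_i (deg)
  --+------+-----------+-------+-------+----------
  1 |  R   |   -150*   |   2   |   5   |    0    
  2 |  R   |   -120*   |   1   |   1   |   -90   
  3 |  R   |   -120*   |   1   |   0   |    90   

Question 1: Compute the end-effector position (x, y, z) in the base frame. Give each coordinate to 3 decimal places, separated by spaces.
-5.330 -1.500 3.000

after link 1: o_1 = (-4.3301, -2.5000, 2.0000)
after link 2: o_2 = (-4.3301, -1.5000, 3.0000)
after link 3: o_3 = (-5.3301, -1.5000, 3.0000)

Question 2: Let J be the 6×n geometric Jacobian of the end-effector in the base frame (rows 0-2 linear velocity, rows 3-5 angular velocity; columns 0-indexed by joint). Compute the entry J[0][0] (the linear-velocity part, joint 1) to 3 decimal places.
1.500

axis z_0 = ẑ; lever o_n−o_0 = (-5.3301,-1.5000,3.0000)
cross product → J_v[:, 0] = (1.5000,-5.3301,0.0000)
J_ω[:, 0] = z_0
entry J[0][0] = 1.5000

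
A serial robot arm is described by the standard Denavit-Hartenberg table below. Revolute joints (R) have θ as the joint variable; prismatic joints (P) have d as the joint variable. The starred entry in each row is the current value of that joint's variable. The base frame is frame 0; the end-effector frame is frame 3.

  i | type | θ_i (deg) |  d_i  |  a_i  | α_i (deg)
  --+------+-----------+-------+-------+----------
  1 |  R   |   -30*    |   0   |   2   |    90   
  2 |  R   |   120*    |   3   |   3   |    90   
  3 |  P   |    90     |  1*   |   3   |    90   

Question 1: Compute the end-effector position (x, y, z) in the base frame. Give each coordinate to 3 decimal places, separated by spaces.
after link 1: o_1 = (1.7321, -1.0000, 0.0000)
after link 2: o_2 = (-1.0670, -2.8481, 2.5981)
after link 3: o_3 = (-1.8170, -5.8792, 3.0981)

-1.817 -5.879 3.098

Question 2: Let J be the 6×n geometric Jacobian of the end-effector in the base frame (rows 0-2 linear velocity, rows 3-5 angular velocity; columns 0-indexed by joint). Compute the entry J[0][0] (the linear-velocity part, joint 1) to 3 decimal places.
5.879

axis z_0 = ẑ; lever o_n−o_0 = (-1.8170,-5.8792,3.0981)
cross product → J_v[:, 0] = (5.8792,-1.8170,0.0000)
J_ω[:, 0] = z_0
entry J[0][0] = 5.8792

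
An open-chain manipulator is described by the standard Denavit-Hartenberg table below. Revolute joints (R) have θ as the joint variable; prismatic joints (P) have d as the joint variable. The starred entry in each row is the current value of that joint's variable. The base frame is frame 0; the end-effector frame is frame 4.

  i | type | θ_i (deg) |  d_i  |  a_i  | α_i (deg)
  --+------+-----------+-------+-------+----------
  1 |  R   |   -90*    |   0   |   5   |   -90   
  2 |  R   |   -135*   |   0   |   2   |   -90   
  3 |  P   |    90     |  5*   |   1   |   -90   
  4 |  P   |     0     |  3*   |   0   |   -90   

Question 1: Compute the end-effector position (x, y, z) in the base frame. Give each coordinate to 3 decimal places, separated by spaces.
after link 1: o_1 = (0.0000, -5.0000, 0.0000)
after link 2: o_2 = (0.0000, -3.5858, 1.4142)
after link 3: o_3 = (-1.0000, -7.1213, 4.9497)
after link 4: o_4 = (-1.0000, -9.2426, 2.8284)

-1.000 -9.243 2.828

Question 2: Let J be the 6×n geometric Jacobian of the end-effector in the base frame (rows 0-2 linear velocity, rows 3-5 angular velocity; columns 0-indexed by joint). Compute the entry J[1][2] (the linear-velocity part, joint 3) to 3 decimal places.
prismatic axis z_2 = (0.0000,-0.7071,0.7071)
J_v[:, 2] = z_2; J_ω[:, 2] = (0,0,0)
entry J[1][2] = -0.7071

-0.707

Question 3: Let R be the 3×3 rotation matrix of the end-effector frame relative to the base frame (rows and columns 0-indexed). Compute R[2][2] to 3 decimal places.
End-effector z-axis (col 2 of R) = (-0.0000,0.7071,-0.7071)
R[2][2] = -0.7071

-0.707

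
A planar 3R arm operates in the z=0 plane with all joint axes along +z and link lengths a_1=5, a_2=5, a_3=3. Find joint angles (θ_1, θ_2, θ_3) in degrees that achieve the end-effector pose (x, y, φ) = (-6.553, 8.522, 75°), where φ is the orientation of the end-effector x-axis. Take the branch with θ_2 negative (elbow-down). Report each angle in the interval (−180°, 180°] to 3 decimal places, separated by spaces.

165.001 -45.004 -44.997

wrist centre = target − a_3·(cos φ, sin φ) = (-7.3295, 5.6242)
cos θ_2 = (85.3528−5²−5²)/(2·5·5) = 0.7071; θ_2 = -45.0041° (elbow-down)
β = atan2(5.6242,-7.3295) = 142.4993°; ψ = atan2(-3.5358,8.5353) = -22.5020°
θ_1 = β − ψ = 165.0014°
θ_3 = φ − θ_1 − θ_2 = -44.9973° (wrapped to (-180°,180°])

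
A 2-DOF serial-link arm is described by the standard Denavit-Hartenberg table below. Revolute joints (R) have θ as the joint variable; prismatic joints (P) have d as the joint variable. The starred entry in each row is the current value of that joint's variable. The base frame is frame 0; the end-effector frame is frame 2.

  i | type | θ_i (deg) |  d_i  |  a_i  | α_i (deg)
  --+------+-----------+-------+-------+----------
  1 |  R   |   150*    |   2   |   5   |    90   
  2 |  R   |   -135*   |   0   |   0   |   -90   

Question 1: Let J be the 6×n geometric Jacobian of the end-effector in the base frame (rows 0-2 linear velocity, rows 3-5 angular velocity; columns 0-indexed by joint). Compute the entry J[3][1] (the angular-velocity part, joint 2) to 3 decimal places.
0.500

axis z_1 = (0.5000,0.8660,0.0000); lever o_n−o_1 = (0.0000,0.0000,0.0000)
cross product → J_v[:, 1] = (0.0000,0.0000,0.0000)
J_ω[:, 1] = z_1
entry J[3][1] = 0.5000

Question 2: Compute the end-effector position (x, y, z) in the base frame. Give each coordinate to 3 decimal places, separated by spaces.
after link 1: o_1 = (-4.3301, 2.5000, 2.0000)
after link 2: o_2 = (-4.3301, 2.5000, 2.0000)

-4.330 2.500 2.000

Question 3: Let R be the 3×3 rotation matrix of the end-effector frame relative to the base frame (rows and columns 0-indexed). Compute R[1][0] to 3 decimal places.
-0.354

End-effector x-axis (col 0 of R) = (0.6124,-0.3536,-0.7071)
R[1][0] = -0.3536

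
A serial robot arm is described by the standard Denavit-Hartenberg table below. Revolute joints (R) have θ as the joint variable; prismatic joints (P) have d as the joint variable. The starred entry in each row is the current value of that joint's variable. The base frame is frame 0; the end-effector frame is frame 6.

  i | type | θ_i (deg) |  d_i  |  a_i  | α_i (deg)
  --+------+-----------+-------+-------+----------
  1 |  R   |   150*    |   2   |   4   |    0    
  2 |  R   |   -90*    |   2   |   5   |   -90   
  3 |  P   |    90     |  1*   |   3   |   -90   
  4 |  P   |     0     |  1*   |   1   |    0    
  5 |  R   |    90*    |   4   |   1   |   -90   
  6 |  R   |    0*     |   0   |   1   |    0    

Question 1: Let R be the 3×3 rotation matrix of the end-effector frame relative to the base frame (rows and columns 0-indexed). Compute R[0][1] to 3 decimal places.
0.500

End-effector y-axis (col 1 of R) = (0.5000,0.8660,0.0000)
R[0][1] = 0.5000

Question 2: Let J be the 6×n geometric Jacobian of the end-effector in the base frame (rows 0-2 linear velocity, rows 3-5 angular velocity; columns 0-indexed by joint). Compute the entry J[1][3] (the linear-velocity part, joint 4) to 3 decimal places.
prismatic axis z_3 = (-0.5000,-0.8660,-0.0000)
J_v[:, 3] = z_3; J_ω[:, 3] = (0,0,0)
entry J[1][3] = -0.8660

-0.866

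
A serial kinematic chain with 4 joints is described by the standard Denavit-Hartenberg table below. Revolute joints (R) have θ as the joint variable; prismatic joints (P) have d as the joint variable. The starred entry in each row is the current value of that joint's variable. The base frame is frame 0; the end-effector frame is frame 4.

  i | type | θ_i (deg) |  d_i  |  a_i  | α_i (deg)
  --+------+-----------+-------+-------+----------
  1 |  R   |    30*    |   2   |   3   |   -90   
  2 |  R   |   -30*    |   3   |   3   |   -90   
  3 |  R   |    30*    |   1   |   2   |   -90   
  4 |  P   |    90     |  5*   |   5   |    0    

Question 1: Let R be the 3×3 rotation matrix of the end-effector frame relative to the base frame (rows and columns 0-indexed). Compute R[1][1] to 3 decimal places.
0.058

End-effector y-axis (col 1 of R) = (-0.8995,0.0580,-0.4330)
R[1][1] = 0.0580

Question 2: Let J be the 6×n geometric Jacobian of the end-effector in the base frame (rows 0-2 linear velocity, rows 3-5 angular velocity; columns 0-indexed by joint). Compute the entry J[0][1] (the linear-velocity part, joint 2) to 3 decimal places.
3.967

axis z_1 = (-0.5000,0.8660,0.0000); lever o_n−o_1 = (1.1071,-2.0514,4.5801)
cross product → J_v[:, 1] = (3.9665,2.2901,0.0670)
J_ω[:, 1] = z_1
entry J[0][1] = 3.9665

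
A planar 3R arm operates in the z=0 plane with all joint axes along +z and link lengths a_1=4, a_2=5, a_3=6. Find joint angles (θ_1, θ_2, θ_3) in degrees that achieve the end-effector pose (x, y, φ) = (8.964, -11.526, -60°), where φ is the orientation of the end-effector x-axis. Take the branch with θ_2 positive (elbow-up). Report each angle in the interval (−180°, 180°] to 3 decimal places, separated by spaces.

wrist centre = target − a_3·(cos φ, sin φ) = (5.9640, -6.3298)
cos θ_2 = (75.6363−4²−5²)/(2·4·5) = 0.8659; θ_2 = 30.0136° (elbow-up)
β = atan2(-6.3298,5.9640) = -46.7045°; ψ = atan2(2.5010,8.3295) = 16.7129°
θ_1 = β − ψ = -63.4175°
θ_3 = φ − θ_1 − θ_2 = -26.5961° (wrapped to (-180°,180°])

-63.417 30.014 -26.596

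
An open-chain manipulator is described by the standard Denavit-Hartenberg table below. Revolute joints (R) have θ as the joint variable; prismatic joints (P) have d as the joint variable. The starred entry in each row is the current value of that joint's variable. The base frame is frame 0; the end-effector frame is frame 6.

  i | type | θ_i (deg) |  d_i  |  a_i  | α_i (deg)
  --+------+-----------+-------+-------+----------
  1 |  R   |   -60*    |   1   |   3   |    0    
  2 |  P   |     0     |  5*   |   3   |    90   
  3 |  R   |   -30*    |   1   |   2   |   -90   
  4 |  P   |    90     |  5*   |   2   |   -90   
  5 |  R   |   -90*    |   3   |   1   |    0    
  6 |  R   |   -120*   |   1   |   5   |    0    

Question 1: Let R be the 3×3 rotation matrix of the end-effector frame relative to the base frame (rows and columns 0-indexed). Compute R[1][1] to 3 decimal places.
-0.625

End-effector y-axis (col 1 of R) = (-0.2165,-0.6250,0.7500)
R[1][1] = -0.6250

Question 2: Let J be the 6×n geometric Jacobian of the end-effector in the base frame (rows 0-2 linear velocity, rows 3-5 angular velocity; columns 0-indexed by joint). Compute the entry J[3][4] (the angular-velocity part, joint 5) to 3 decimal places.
axis z_4 = (-0.4330,0.7500,0.5000); lever o_n−o_4 = (-5.8571,1.4845,0.7010)
cross product → J_v[:, 4] = (-0.2165,-2.6250,3.7500)
J_ω[:, 4] = z_4
entry J[3][4] = -0.4330

-0.433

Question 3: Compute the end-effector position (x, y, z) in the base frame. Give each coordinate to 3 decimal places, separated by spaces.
0.125 -6.877 10.031

after link 1: o_1 = (1.5000, -2.5981, 1.0000)
after link 2: o_2 = (3.0000, -5.1962, 6.0000)
after link 3: o_3 = (3.0000, -7.1962, 5.0000)
after link 4: o_4 = (5.9821, -8.3612, 9.3301)
after link 5: o_5 = (4.9330, -6.5442, 11.6962)
after link 6: o_6 = (0.1250, -6.8768, 10.0311)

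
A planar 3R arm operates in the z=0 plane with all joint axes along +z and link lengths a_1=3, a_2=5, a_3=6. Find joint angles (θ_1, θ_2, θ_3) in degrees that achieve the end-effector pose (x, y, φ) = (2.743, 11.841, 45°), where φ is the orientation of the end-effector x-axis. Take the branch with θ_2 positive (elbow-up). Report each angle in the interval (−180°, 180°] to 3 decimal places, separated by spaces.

82.340 29.988 -67.328

wrist centre = target − a_3·(cos φ, sin φ) = (-1.4996, 7.5984)
cos θ_2 = (59.9840−3²−5²)/(2·3·5) = 0.8661; θ_2 = 29.9877° (elbow-up)
β = atan2(7.5984,-1.4996) = 101.1646°; ψ = atan2(2.4991,7.3307) = 18.8246°
θ_1 = β − ψ = 82.3401°
θ_3 = φ − θ_1 − θ_2 = -67.3277° (wrapped to (-180°,180°])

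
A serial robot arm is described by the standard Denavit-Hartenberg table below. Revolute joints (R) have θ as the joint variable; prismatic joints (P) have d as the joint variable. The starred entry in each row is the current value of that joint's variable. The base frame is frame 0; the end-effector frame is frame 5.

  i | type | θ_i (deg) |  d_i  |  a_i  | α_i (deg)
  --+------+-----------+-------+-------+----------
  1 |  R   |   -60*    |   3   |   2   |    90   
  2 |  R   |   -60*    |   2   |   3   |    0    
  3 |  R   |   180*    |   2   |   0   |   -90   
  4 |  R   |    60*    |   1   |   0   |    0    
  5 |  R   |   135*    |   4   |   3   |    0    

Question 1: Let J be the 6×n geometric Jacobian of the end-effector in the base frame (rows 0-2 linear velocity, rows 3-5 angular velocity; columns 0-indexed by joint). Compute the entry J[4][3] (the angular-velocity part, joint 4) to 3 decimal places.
0.750

axis z_3 = (-0.4330,0.7500,-0.5000); lever o_n−o_3 = (-2.1131,2.1070,-5.0095)
cross product → J_v[:, 3] = (-2.7037,-1.1127,0.6724)
J_ω[:, 3] = z_3
entry J[4][3] = 0.7500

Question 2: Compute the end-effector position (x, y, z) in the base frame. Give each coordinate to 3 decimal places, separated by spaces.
after link 1: o_1 = (1.0000, -1.7321, 3.0000)
after link 2: o_2 = (0.0179, -4.0311, 0.4019)
after link 3: o_3 = (-1.7141, -5.0311, 0.4019)
after link 4: o_4 = (-2.1471, -4.2811, -0.0981)
after link 5: o_5 = (-3.8272, -2.9241, -4.6076)

-3.827 -2.924 -4.608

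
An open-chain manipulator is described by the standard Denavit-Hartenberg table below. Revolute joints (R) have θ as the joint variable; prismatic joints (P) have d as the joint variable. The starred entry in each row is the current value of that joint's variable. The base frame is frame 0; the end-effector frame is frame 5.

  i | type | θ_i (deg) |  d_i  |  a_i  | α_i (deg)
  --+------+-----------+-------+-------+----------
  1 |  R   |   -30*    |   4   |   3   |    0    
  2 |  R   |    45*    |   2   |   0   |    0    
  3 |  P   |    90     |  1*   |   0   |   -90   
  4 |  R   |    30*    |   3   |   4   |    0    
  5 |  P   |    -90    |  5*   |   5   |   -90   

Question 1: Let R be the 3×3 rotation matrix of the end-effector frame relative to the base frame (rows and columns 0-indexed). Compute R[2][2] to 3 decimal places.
-0.500

End-effector z-axis (col 2 of R) = (-0.2241,0.8365,-0.5000)
R[2][2] = -0.5000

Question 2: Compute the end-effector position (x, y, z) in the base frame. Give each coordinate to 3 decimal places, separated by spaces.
after link 1: o_1 = (2.5981, -1.5000, 4.0000)
after link 2: o_2 = (2.5981, -1.5000, 6.0000)
after link 3: o_3 = (2.5981, -1.5000, 7.0000)
after link 4: o_4 = (-1.1963, 1.0696, 5.0000)
after link 5: o_5 = (-6.6730, 2.1903, 9.3301)

-6.673 2.190 9.330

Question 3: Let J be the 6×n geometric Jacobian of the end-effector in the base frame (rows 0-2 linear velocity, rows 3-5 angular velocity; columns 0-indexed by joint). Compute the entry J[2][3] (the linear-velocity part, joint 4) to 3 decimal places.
axis z_3 = (-0.9659,-0.2588,0.0000); lever o_n−o_3 = (-9.2710,3.6903,2.3301)
cross product → J_v[:, 3] = (-0.6031,2.2507,-5.9641)
J_ω[:, 3] = z_3
entry J[2][3] = -5.9641

-5.964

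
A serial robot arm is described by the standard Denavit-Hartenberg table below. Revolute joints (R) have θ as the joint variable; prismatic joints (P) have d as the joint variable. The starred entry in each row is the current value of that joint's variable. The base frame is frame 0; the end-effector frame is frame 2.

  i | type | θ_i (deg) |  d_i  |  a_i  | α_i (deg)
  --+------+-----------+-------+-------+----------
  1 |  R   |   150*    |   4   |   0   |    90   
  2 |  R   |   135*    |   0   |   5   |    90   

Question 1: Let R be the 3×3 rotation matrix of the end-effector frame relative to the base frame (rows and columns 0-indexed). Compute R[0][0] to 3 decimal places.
End-effector x-axis (col 0 of R) = (0.6124,-0.3536,0.7071)
R[0][0] = 0.6124

0.612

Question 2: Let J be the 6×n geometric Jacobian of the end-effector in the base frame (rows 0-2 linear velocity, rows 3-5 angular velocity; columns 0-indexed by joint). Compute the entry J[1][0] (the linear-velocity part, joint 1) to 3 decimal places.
3.062

axis z_0 = ẑ; lever o_n−o_0 = (3.0619,-1.7678,7.5355)
cross product → J_v[:, 0] = (1.7678,3.0619,-0.0000)
J_ω[:, 0] = z_0
entry J[1][0] = 3.0619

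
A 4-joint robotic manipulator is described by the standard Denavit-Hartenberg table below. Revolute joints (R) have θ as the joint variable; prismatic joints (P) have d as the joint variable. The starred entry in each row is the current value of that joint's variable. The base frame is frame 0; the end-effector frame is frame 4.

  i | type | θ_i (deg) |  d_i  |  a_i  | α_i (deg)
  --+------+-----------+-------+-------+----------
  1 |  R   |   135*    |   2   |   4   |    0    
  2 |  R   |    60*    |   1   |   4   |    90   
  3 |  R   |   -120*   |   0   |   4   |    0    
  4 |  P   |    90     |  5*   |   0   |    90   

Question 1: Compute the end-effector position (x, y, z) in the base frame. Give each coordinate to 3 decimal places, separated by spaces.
after link 1: o_1 = (-2.8284, 2.8284, 2.0000)
after link 2: o_2 = (-6.6921, 1.7932, 3.0000)
after link 3: o_3 = (-4.7603, 2.3108, -0.4641)
after link 4: o_4 = (-6.0544, 7.1404, -0.4641)

-6.054 7.140 -0.464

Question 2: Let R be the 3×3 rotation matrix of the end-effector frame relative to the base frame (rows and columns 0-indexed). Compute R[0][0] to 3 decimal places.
-0.837

End-effector x-axis (col 0 of R) = (-0.8365,-0.2241,-0.5000)
R[0][0] = -0.8365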